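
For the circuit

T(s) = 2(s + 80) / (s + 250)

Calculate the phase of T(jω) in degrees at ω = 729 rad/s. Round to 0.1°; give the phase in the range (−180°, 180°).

12.7°

At s = jω = j729:
zero (s+80): 80 + j729 → |·| = √(80²+729²) = √537841 ≈ 733.38, ∠ = arctan(729/80) ≈ 83.74°
pole (s+250): 250 + j729 → |·| = √(250²+729²) = √593941 ≈ 770.68, ∠ = arctan(729/250) ≈ 71.07°
∠T = 83.74° − 71.07° = 12.67°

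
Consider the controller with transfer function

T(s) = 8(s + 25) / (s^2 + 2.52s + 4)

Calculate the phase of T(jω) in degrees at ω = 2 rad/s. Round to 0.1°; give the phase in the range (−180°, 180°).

At s = jω = j2:
zero (s+25): 25 + j2 → |·| = √(25²+2²) = √629 ≈ 25.08, ∠ = arctan(2/25) ≈ 4.57°
quadratic: (j2)² + 2.52·j2 + 4 = 0 + j5.04 → |·| ≈ 5.04, ∠ ≈ 90.00°
∠T = 4.57° − 90.00° = -85.43°

-85.4°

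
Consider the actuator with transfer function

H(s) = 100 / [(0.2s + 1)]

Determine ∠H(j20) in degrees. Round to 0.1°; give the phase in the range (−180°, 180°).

At ω = 20 rad/s:
pole (1 + j20·0.2) = 1 + j4 → |·| ≈ 4.1231, ∠ ≈ 75.96°
∠H = (0°) − (75.96°) = -75.96°

-76.0°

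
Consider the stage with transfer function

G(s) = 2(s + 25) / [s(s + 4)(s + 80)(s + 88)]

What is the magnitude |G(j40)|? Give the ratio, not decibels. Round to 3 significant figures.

6.79e-06

At s = jω = j40:
zero (s+25): 25 + j40 → |·| = √(25²+40²) = √2225 ≈ 47.17, ∠ = arctan(40/25) ≈ 57.99°
pole (s+4): 4 + j40 → |·| = √(4²+40²) = √1616 ≈ 40.2, ∠ = arctan(40/4) ≈ 84.29°
pole (s+80): 80 + j40 → |·| = √(80²+40²) = √8000 ≈ 89.443, ∠ = arctan(40/80) ≈ 26.57°
pole (s+88): 88 + j40 → |·| = √(88²+40²) = √9344 ≈ 96.664, ∠ = arctan(40/88) ≈ 24.44°
pole at origin: |s| = 40, ∠ = 90.00° (in denominator)
|G| = 2 · 47.17 / 1.3903e+07 ≈ 6.7856e-06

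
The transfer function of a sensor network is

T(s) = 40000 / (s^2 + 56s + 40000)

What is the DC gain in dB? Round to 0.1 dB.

0.0 dB

T(0) = 40000 / 40000 = 1
20 log₁₀(1) ≈ 0.00 dB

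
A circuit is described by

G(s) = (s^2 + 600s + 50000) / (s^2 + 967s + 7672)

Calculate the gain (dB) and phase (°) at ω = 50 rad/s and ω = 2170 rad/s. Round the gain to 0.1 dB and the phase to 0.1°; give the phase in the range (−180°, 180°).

ω = 50: 1.3 dB, -51.6°; ω = 2170: -0.5 dB, 8.4°

Substitute s = j50:
Numerator: (j50)^2 + 600(j50) + 50000 = 47500 + j30000
Denominator: (j50)^2 + 967(j50) + 7672 = 5172 + j48350
|N| = √(47500² + 30000²) ≈ 56181, ∠N ≈ 32.28°
|D| = √(5172² + 48350²) ≈ 48626, ∠D ≈ 83.89°
|G| = 56181 / 48626 ≈ 1.1554
Gain = 20 log₁₀(1.1554) ≈ 1.25 dB
∠G = 32.28° − 83.89° = -51.61°

Substitute s = j2170:
Numerator: (j2170)^2 + 600(j2170) + 50000 = -4658900 + j1302000
Denominator: (j2170)^2 + 967(j2170) + 7672 = -4701228 + j2098390
|N| = √(4658900² + 1302000²) ≈ 4.8374e+06, ∠N ≈ 164.39°
|D| = √(4701228² + 2098390²) ≈ 5.1483e+06, ∠D ≈ 155.95°
|G| = 4.8374e+06 / 5.1483e+06 ≈ 0.93961
Gain = 20 log₁₀(0.93961) ≈ -0.54 dB
∠G = 164.39° − 155.95° = 8.44°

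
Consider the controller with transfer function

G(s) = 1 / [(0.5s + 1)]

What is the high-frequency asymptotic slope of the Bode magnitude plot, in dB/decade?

Each pole contributes −20 dB/decade at high frequency; each zero contributes +20 dB/decade.
Net: 0 zero(s) − 1 pole(s) → -20 dB/decade.

-20 dB/decade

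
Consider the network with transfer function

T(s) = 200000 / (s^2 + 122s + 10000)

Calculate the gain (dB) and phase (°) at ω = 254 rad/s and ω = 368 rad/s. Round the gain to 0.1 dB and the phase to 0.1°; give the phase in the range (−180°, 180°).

ω = 254: 10.1 dB, -150.4°; ω = 368: 3.5 dB, -160.3°

At s = jω = j254:
quadratic: (j254)² + 122·j254 + 10000 = -54516 + j30988 → |·| ≈ 62708, ∠ ≈ 150.39°
|T| = 200000 / 62708 ≈ 3.1894
Gain = 20 log₁₀(3.1894) ≈ 10.07 dB
∠T = 0.00° − 150.39° = -150.39°

At s = jω = j368:
quadratic: (j368)² + 122·j368 + 10000 = -125424 + j44896 → |·| ≈ 1.3322e+05, ∠ ≈ 160.30°
|T| = 200000 / 1.3322e+05 ≈ 1.5013
Gain = 20 log₁₀(1.5013) ≈ 3.53 dB
∠T = 0.00° − 160.30° = -160.30°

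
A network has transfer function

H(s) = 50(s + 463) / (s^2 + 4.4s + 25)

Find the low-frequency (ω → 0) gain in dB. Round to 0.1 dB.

59.3 dB

H(0) = 50·463 / 25 = 926
20 log₁₀(926) ≈ 59.33 dB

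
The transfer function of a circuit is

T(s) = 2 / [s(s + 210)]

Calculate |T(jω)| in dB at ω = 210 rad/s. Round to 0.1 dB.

-89.9 dB

At s = jω = j210:
pole (s+210): 210 + j210 → |·| = √(210²+210²) = √88200 ≈ 296.98, ∠ = arctan(210/210) ≈ 45.00°
pole at origin: |s| = 210, ∠ = 90.00° (in denominator)
|T| = 2 / 62366 ≈ 3.2069e-05
Gain = 20 log₁₀(3.2069e-05) ≈ -89.88 dB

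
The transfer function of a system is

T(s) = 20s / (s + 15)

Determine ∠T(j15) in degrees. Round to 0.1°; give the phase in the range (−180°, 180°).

At s = jω = j15:
zero at origin: s = j15 → |·| = 15, ∠ = 90.00°
pole (s+15): 15 + j15 → |·| = √(15²+15²) = √450 ≈ 21.213, ∠ = arctan(15/15) ≈ 45.00°
∠T = 90.00° − 45.00° = 45.00°

45.0°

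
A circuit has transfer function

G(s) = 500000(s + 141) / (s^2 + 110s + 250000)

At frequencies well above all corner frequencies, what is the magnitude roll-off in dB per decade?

-20 dB/decade

Each pole contributes −20 dB/decade at high frequency; each zero contributes +20 dB/decade.
Net: 1 zero(s) − 2 pole(s) → -20 dB/decade.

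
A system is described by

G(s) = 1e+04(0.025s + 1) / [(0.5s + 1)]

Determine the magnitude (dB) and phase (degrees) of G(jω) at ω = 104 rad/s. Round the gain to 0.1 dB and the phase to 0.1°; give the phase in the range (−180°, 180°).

At ω = 104 rad/s:
zero (1 + j104·0.025) = 1 + j2.6 → |·| ≈ 2.7857, ∠ ≈ 68.96°
pole (1 + j104·0.5) = 1 + j52 → |·| ≈ 52.01, ∠ ≈ 88.90°
|G| = 1e+04 · 2.7857 / (52.01) ≈ 535.61
Gain = 20 log₁₀(535.61) ≈ 54.58 dB
∠G = (68.96°) − (88.90°) = -19.94°

54.6 dB, -19.9°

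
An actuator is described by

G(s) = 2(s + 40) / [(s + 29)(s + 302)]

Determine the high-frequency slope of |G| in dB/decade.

Each pole contributes −20 dB/decade at high frequency; each zero contributes +20 dB/decade.
Net: 1 zero(s) − 2 pole(s) → -20 dB/decade.

-20 dB/decade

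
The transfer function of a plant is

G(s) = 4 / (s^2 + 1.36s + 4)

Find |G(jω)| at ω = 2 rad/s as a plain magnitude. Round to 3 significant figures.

1.47

At s = jω = j2:
quadratic: (j2)² + 1.36·j2 + 4 = 0 + j2.72 → |·| ≈ 2.72, ∠ ≈ 90.00°
|G| = 4 / 2.72 ≈ 1.4706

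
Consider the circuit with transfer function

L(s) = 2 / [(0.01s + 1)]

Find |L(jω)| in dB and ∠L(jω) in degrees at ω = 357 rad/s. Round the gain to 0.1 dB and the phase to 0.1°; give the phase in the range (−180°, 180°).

At ω = 357 rad/s:
pole (1 + j357·0.01) = 1 + j3.57 → |·| ≈ 3.7074, ∠ ≈ 74.35°
|L| = 2 · 1 / (3.7074) ≈ 0.53946
Gain = 20 log₁₀(0.53946) ≈ -5.36 dB
∠L = (0°) − (74.35°) = -74.35°

-5.4 dB, -74.4°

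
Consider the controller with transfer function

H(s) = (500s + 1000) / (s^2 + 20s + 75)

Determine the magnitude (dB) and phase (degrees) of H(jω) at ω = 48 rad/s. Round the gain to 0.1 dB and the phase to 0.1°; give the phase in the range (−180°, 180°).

19.9 dB, -69.1°

Substitute s = j48:
Numerator: 500(j48) + 1000 = 1000 + j24000
Denominator: (j48)^2 + 20(j48) + 75 = -2229 + j960
|N| = √(1000² + 24000²) ≈ 24021, ∠N ≈ 87.61°
|D| = √(2229² + 960²) ≈ 2426.9, ∠D ≈ 156.70°
|H| = 24021 / 2426.9 ≈ 9.8978
Gain = 20 log₁₀(9.8978) ≈ 19.91 dB
∠H = 87.61° − 156.70° = -69.09°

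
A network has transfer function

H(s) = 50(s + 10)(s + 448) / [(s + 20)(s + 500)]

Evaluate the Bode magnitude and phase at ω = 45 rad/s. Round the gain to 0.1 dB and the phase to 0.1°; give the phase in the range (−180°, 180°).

32.5 dB, 12.0°

At s = jω = j45:
zero (s+10): 10 + j45 → |·| = √(10²+45²) = √2125 ≈ 46.098, ∠ = arctan(45/10) ≈ 77.47°
zero (s+448): 448 + j45 → |·| = √(448²+45²) = √202729 ≈ 450.25, ∠ = arctan(45/448) ≈ 5.74°
pole (s+20): 20 + j45 → |·| = √(20²+45²) = √2425 ≈ 49.244, ∠ = arctan(45/20) ≈ 66.04°
pole (s+500): 500 + j45 → |·| = √(500²+45²) = √252025 ≈ 502.02, ∠ = arctan(45/500) ≈ 5.14°
|H| = 50 · 20756 / 24721 ≈ 41.981
Gain = 20 log₁₀(41.981) ≈ 32.46 dB
∠H = 83.21° − 71.18° = 12.03°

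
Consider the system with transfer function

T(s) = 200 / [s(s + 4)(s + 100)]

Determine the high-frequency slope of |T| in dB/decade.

Each pole contributes −20 dB/decade at high frequency; each zero contributes +20 dB/decade.
Net: 0 zero(s) − 3 pole(s) → -60 dB/decade.

-60 dB/decade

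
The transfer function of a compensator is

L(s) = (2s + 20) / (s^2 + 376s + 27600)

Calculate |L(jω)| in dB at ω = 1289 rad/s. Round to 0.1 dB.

Substitute s = j1289:
Numerator: 2(j1289) + 20 = 20 + j2578
Denominator: (j1289)^2 + 376(j1289) + 27600 = -1633921 + j484664
|N| = √(20² + 2578²) ≈ 2578.1, ∠N ≈ 89.56°
|D| = √(1633921² + 484664²) ≈ 1.7043e+06, ∠D ≈ 163.48°
|L| = 2578.1 / 1.7043e+06 ≈ 0.0015127
Gain = 20 log₁₀(0.0015127) ≈ -56.40 dB

-56.4 dB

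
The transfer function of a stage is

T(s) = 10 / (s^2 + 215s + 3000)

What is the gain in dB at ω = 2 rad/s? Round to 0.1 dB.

Substitute s = j2:
Numerator: 10 = 10 + j0
Denominator: (j2)^2 + 215(j2) + 3000 = 2996 + j430
|N| = √(10² + 0²) ≈ 10, ∠N ≈ 0.00°
|D| = √(2996² + 430²) ≈ 3026.7, ∠D ≈ 8.17°
|T| = 10 / 3026.7 ≈ 0.0033039
Gain = 20 log₁₀(0.0033039) ≈ -49.62 dB

-49.6 dB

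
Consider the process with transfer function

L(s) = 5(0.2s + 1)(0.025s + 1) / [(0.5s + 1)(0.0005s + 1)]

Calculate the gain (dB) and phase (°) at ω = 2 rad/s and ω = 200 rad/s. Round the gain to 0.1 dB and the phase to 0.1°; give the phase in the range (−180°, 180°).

At ω = 2 rad/s:
zero (1 + j2·0.2) = 1 + j0.4 → |·| ≈ 1.077, ∠ ≈ 21.80°
zero (1 + j2·0.025) = 1 + j0.05 → |·| ≈ 1.0012, ∠ ≈ 2.86°
pole (1 + j2·0.5) = 1 + j1 → |·| ≈ 1.4142, ∠ ≈ 45.00°
pole (1 + j2·0.0005) = 1 + j0.001 → |·| ≈ 1, ∠ ≈ 0.06°
|L| = 5 · 1.077 · 1.0012 / (1.4142 · 1) ≈ 3.8124
Gain = 20 log₁₀(3.8124) ≈ 11.62 dB
∠L = (21.80° + 2.86°) − (45.00° + 0.06°) = -20.40°

At ω = 200 rad/s:
zero (1 + j200·0.2) = 1 + j40 → |·| ≈ 40.012, ∠ ≈ 88.57°
zero (1 + j200·0.025) = 1 + j5 → |·| ≈ 5.099, ∠ ≈ 78.69°
pole (1 + j200·0.5) = 1 + j100 → |·| ≈ 100, ∠ ≈ 89.43°
pole (1 + j200·0.0005) = 1 + j0.1 → |·| ≈ 1.005, ∠ ≈ 5.71°
|L| = 5 · 40.012 · 5.099 / (100 · 1.005) ≈ 10.15
Gain = 20 log₁₀(10.15) ≈ 20.13 dB
∠L = (88.57° + 78.69°) − (89.43° + 5.71°) = 72.12°

ω = 2: 11.6 dB, -20.4°; ω = 200: 20.1 dB, 72.1°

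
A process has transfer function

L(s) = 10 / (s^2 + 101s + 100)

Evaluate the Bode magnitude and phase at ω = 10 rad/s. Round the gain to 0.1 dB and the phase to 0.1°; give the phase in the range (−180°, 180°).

-40.1 dB, -90.0°

Substitute s = j10:
Numerator: 10 = 10 + j0
Denominator: (j10)^2 + 101(j10) + 100 = 0 + j1010
|N| = √(10² + 0²) ≈ 10, ∠N ≈ 0.00°
|D| = √(0² + 1010²) ≈ 1010, ∠D ≈ 90.00°
|L| = 10 / 1010 ≈ 0.009901
Gain = 20 log₁₀(0.009901) ≈ -40.09 dB
∠L = 0.00° − 90.00° = -90.00°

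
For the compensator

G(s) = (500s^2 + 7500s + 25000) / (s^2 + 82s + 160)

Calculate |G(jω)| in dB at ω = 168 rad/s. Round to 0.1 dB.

Substitute s = j168:
Numerator: 500(j168)^2 + 7500(j168) + 25000 = -14087000 + j1260000
Denominator: (j168)^2 + 82(j168) + 160 = -28064 + j13776
|N| = √(14087000² + 1260000²) ≈ 1.4143e+07, ∠N ≈ 174.89°
|D| = √(28064² + 13776²) ≈ 31263, ∠D ≈ 153.85°
|G| = 1.4143e+07 / 31263 ≈ 452.39
Gain = 20 log₁₀(452.39) ≈ 53.11 dB

53.1 dB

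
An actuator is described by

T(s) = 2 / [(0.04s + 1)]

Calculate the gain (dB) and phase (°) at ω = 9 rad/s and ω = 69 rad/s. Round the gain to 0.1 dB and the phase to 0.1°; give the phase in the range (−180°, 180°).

ω = 9: 5.5 dB, -19.8°; ω = 69: -3.3 dB, -70.1°

At ω = 9 rad/s:
pole (1 + j9·0.04) = 1 + j0.36 → |·| ≈ 1.0628, ∠ ≈ 19.80°
|T| = 2 · 1 / (1.0628) ≈ 1.8818
Gain = 20 log₁₀(1.8818) ≈ 5.49 dB
∠T = (0°) − (19.80°) = -19.80°

At ω = 69 rad/s:
pole (1 + j69·0.04) = 1 + j2.76 → |·| ≈ 2.9356, ∠ ≈ 70.08°
|T| = 2 · 1 / (2.9356) ≈ 0.68129
Gain = 20 log₁₀(0.68129) ≈ -3.33 dB
∠T = (0°) − (70.08°) = -70.08°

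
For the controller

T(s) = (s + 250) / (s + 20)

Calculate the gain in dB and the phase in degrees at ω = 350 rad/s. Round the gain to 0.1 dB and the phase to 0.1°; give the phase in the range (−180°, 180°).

1.8 dB, -32.3°

At s = jω = j350:
zero (s+250): 250 + j350 → |·| = √(250²+350²) = √185000 ≈ 430.12, ∠ = arctan(350/250) ≈ 54.46°
pole (s+20): 20 + j350 → |·| = √(20²+350²) = √122900 ≈ 350.57, ∠ = arctan(350/20) ≈ 86.73°
|T| = 1 · 430.12 / 350.57 ≈ 1.2269
Gain = 20 log₁₀(1.2269) ≈ 1.78 dB
∠T = 54.46° − 86.73° = -32.27°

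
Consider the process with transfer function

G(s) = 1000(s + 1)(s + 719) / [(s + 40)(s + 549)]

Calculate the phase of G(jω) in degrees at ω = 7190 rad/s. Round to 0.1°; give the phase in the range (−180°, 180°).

At s = jω = j7190:
zero (s+1): 1 + j7190 → |·| = √(1²+7190²) = √51696101 ≈ 7190, ∠ = arctan(7190/1) ≈ 89.99°
zero (s+719): 719 + j7190 → |·| = √(719²+7190²) = √52213061 ≈ 7225.9, ∠ = arctan(7190/719) ≈ 84.29°
pole (s+40): 40 + j7190 → |·| = √(40²+7190²) = √51697700 ≈ 7190.1, ∠ = arctan(7190/40) ≈ 89.68°
pole (s+549): 549 + j7190 → |·| = √(549²+7190²) = √51997501 ≈ 7210.9, ∠ = arctan(7190/549) ≈ 85.63°
∠G = 174.28° − 175.31° = -1.03°

-1.0°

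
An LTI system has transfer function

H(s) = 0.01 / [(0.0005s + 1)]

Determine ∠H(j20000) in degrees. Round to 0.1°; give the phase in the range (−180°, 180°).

-84.3°

At ω = 20000 rad/s:
pole (1 + j20000·0.0005) = 1 + j10 → |·| ≈ 10.05, ∠ ≈ 84.29°
∠H = (0°) − (84.29°) = -84.29°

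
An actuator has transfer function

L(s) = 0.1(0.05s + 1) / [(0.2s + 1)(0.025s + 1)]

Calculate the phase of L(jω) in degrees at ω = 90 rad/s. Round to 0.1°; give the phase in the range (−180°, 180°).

At ω = 90 rad/s:
zero (1 + j90·0.05) = 1 + j4.5 → |·| ≈ 4.6098, ∠ ≈ 77.47°
pole (1 + j90·0.2) = 1 + j18 → |·| ≈ 18.028, ∠ ≈ 86.82°
pole (1 + j90·0.025) = 1 + j2.25 → |·| ≈ 2.4622, ∠ ≈ 66.04°
∠L = (77.47°) − (86.82° + 66.04°) = -75.39°

-75.4°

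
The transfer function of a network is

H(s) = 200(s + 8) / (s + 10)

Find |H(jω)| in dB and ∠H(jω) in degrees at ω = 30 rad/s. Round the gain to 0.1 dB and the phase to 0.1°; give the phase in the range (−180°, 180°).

45.9 dB, 3.5°

At s = jω = j30:
zero (s+8): 8 + j30 → |·| = √(8²+30²) = √964 ≈ 31.048, ∠ = arctan(30/8) ≈ 75.07°
pole (s+10): 10 + j30 → |·| = √(10²+30²) = √1000 ≈ 31.623, ∠ = arctan(30/10) ≈ 71.57°
|H| = 200 · 31.048 / 31.623 ≈ 196.36
Gain = 20 log₁₀(196.36) ≈ 45.86 dB
∠H = 75.07° − 71.57° = 3.50°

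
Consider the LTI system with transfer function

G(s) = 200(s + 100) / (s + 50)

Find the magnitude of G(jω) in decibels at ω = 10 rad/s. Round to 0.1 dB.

At s = jω = j10:
zero (s+100): 100 + j10 → |·| = √(100²+10²) = √10100 ≈ 100.5, ∠ = arctan(10/100) ≈ 5.71°
pole (s+50): 50 + j10 → |·| = √(50²+10²) = √2600 ≈ 50.99, ∠ = arctan(10/50) ≈ 11.31°
|G| = 200 · 100.5 / 50.99 ≈ 394.19
Gain = 20 log₁₀(394.19) ≈ 51.91 dB

51.9 dB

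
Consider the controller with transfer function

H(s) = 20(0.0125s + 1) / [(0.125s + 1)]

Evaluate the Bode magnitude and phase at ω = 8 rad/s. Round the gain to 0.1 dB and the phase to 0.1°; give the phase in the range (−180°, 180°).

At ω = 8 rad/s:
zero (1 + j8·0.0125) = 1 + j0.1 → |·| ≈ 1.005, ∠ ≈ 5.71°
pole (1 + j8·0.125) = 1 + j1 → |·| ≈ 1.4142, ∠ ≈ 45.00°
|H| = 20 · 1.005 / (1.4142) ≈ 14.213
Gain = 20 log₁₀(14.213) ≈ 23.05 dB
∠H = (5.71°) − (45.00°) = -39.29°

23.1 dB, -39.3°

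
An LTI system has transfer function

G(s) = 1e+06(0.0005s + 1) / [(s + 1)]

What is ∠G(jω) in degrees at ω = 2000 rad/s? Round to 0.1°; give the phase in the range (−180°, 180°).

At ω = 2000 rad/s:
zero (1 + j2000·0.0005) = 1 + j1 → |·| ≈ 1.4142, ∠ ≈ 45.00°
pole (1 + j2000·1) = 1 + j2000 → |·| ≈ 2000, ∠ ≈ 89.97°
∠G = (45.00°) − (89.97°) = -44.97°

-45.0°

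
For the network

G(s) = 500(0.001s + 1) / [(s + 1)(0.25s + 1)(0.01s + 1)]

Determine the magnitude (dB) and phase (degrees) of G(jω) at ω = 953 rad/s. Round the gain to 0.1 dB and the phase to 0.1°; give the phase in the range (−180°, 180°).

At ω = 953 rad/s:
zero (1 + j953·0.001) = 1 + j0.953 → |·| ≈ 1.3814, ∠ ≈ 43.62°
pole (1 + j953·1) = 1 + j953 → |·| ≈ 953, ∠ ≈ 89.94°
pole (1 + j953·0.25) = 1 + j238.25 → |·| ≈ 238.25, ∠ ≈ 89.76°
pole (1 + j953·0.01) = 1 + j9.53 → |·| ≈ 9.5823, ∠ ≈ 84.01°
|G| = 500 · 1.3814 / (953 · 238.25 · 9.5823) ≈ 0.00031746
Gain = 20 log₁₀(0.00031746) ≈ -69.97 dB
∠G = (43.62°) − (89.94° + 89.76° + 84.01°) = -220.09° ≡ 139.91° (principal value)

-70.0 dB, 139.9°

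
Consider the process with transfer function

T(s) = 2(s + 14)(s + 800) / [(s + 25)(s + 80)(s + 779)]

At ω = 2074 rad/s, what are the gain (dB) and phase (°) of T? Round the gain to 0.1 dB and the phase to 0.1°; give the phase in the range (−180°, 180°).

-60.3 dB, -88.0°

At s = jω = j2074:
zero (s+14): 14 + j2074 → |·| = √(14²+2074²) = √4301672 ≈ 2074, ∠ = arctan(2074/14) ≈ 89.61°
zero (s+800): 800 + j2074 → |·| = √(800²+2074²) = √4941476 ≈ 2222.9, ∠ = arctan(2074/800) ≈ 68.91°
pole (s+25): 25 + j2074 → |·| = √(25²+2074²) = √4302101 ≈ 2074.2, ∠ = arctan(2074/25) ≈ 89.31°
pole (s+80): 80 + j2074 → |·| = √(80²+2074²) = √4307876 ≈ 2075.5, ∠ = arctan(2074/80) ≈ 87.79°
pole (s+779): 779 + j2074 → |·| = √(779²+2074²) = √4908317 ≈ 2215.5, ∠ = arctan(2074/779) ≈ 69.41°
|T| = 2 · 4.6103e+06 / 9.5377e+09 ≈ 0.00096675
Gain = 20 log₁₀(0.00096675) ≈ -60.29 dB
∠T = 158.52° − 246.51° = -87.99°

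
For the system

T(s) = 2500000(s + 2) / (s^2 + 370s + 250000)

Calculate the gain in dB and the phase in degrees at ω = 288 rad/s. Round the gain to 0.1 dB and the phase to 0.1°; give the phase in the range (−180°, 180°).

71.2 dB, 57.1°

At s = jω = j288:
zero (s+2): 2 + j288 → |·| = √(2²+288²) = √82948 ≈ 288.01, ∠ = arctan(288/2) ≈ 89.60°
quadratic: (j288)² + 370·j288 + 250000 = 167056 + j106560 → |·| ≈ 1.9815e+05, ∠ ≈ 32.53°
|T| = 2500000 · 288.01 / 1.9815e+05 ≈ 3633.7
Gain = 20 log₁₀(3633.7) ≈ 71.21 dB
∠T = 89.60° − 32.53° = 57.07°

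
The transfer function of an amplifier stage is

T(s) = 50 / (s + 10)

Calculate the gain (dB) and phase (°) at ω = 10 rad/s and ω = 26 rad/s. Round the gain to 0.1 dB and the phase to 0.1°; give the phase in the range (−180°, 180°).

ω = 10: 11.0 dB, -45.0°; ω = 26: 5.1 dB, -69.0°

At s = jω = j10:
pole (s+10): 10 + j10 → |·| = √(10²+10²) = √200 ≈ 14.142, ∠ = arctan(10/10) ≈ 45.00°
|T| = 50 / 14.142 ≈ 3.5356
Gain = 20 log₁₀(3.5356) ≈ 10.97 dB
∠T = 0.00° − 45.00° = -45.00°

At s = jω = j26:
pole (s+10): 10 + j26 → |·| = √(10²+26²) = √776 ≈ 27.857, ∠ = arctan(26/10) ≈ 68.96°
|T| = 50 / 27.857 ≈ 1.7949
Gain = 20 log₁₀(1.7949) ≈ 5.08 dB
∠T = 0.00° − 68.96° = -68.96°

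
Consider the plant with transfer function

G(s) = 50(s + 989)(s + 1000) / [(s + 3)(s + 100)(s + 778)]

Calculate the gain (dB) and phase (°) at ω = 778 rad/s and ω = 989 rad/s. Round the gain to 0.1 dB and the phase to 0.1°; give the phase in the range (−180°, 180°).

At s = jω = j778:
zero (s+989): 989 + j778 → |·| = √(989²+778²) = √1583405 ≈ 1258.3, ∠ = arctan(778/989) ≈ 38.19°
zero (s+1000): 1000 + j778 → |·| = √(1000²+778²) = √1605284 ≈ 1267, ∠ = arctan(778/1000) ≈ 37.88°
pole (s+3): 3 + j778 → |·| = √(3²+778²) = √605293 ≈ 778.01, ∠ = arctan(778/3) ≈ 89.78°
pole (s+100): 100 + j778 → |·| = √(100²+778²) = √615284 ≈ 784.4, ∠ = arctan(778/100) ≈ 82.68°
pole (s+778): 778 + j778 → |·| = √(778²+778²) = √1210568 ≈ 1100.3, ∠ = arctan(778/778) ≈ 45.00°
|G| = 50 · 1.5943e+06 / 6.7148e+08 ≈ 0.11872
Gain = 20 log₁₀(0.11872) ≈ -18.51 dB
∠G = 76.07° − 217.46° = -141.39°

At s = jω = j989:
zero (s+989): 989 + j989 → |·| = √(989²+989²) = √1956242 ≈ 1398.7, ∠ = arctan(989/989) ≈ 45.00°
zero (s+1000): 1000 + j989 → |·| = √(1000²+989²) = √1978121 ≈ 1406.5, ∠ = arctan(989/1000) ≈ 44.68°
pole (s+3): 3 + j989 → |·| = √(3²+989²) = √978130 ≈ 989, ∠ = arctan(989/3) ≈ 89.83°
pole (s+100): 100 + j989 → |·| = √(100²+989²) = √988121 ≈ 994.04, ∠ = arctan(989/100) ≈ 84.23°
pole (s+778): 778 + j989 → |·| = √(778²+989²) = √1583405 ≈ 1258.3, ∠ = arctan(989/778) ≈ 51.81°
|G| = 50 · 1.9673e+06 / 1.237e+09 ≈ 0.079519
Gain = 20 log₁₀(0.079519) ≈ -21.99 dB
∠G = 89.68° − 225.87° = -136.19°

ω = 778: -18.5 dB, -141.4°; ω = 989: -22.0 dB, -136.2°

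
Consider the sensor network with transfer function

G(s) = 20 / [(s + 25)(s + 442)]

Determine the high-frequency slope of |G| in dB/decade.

-40 dB/decade

Each pole contributes −20 dB/decade at high frequency; each zero contributes +20 dB/decade.
Net: 0 zero(s) − 2 pole(s) → -40 dB/decade.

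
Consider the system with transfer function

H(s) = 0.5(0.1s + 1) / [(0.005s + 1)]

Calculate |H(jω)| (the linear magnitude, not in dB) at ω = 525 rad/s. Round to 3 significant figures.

9.35

At ω = 525 rad/s:
zero (1 + j525·0.1) = 1 + j52.5 → |·| ≈ 52.51, ∠ ≈ 88.91°
pole (1 + j525·0.005) = 1 + j2.625 → |·| ≈ 2.809, ∠ ≈ 69.15°
|H| = 0.5 · 52.51 / (2.809) ≈ 9.3467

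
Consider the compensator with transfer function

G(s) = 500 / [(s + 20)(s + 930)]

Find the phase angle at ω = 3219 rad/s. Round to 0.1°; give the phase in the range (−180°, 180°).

-163.5°

At s = jω = j3219:
pole (s+20): 20 + j3219 → |·| = √(20²+3219²) = √10362361 ≈ 3219.1, ∠ = arctan(3219/20) ≈ 89.64°
pole (s+930): 930 + j3219 → |·| = √(930²+3219²) = √11226861 ≈ 3350.7, ∠ = arctan(3219/930) ≈ 73.89°
∠G = 0.00° − 163.53° = -163.53°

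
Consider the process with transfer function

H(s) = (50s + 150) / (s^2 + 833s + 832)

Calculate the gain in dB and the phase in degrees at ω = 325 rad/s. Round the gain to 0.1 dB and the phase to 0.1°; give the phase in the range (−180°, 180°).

Substitute s = j325:
Numerator: 50(j325) + 150 = 150 + j16250
Denominator: (j325)^2 + 833(j325) + 832 = -104793 + j270725
|N| = √(150² + 16250²) ≈ 16251, ∠N ≈ 89.47°
|D| = √(104793² + 270725²) ≈ 2.903e+05, ∠D ≈ 111.16°
|H| = 16251 / 2.903e+05 ≈ 0.05598
Gain = 20 log₁₀(0.05598) ≈ -25.04 dB
∠H = 89.47° − 111.16° = -21.69°

-25.0 dB, -21.7°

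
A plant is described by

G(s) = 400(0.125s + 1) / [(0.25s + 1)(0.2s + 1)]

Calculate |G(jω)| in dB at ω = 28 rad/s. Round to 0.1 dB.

At ω = 28 rad/s:
zero (1 + j28·0.125) = 1 + j3.5 → |·| ≈ 3.6401, ∠ ≈ 74.05°
pole (1 + j28·0.25) = 1 + j7 → |·| ≈ 7.0711, ∠ ≈ 81.87°
pole (1 + j28·0.2) = 1 + j5.6 → |·| ≈ 5.6886, ∠ ≈ 79.88°
|G| = 400 · 3.6401 / (7.0711 · 5.6886) ≈ 36.198
Gain = 20 log₁₀(36.198) ≈ 31.17 dB

31.2 dB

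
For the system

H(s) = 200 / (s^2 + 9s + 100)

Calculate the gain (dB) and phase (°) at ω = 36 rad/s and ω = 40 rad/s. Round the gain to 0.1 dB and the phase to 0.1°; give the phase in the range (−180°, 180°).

At s = jω = j36:
quadratic: (j36)² + 9·j36 + 100 = -1196 + j324 → |·| ≈ 1239.1, ∠ ≈ 164.84°
|H| = 200 / 1239.1 ≈ 0.16141
Gain = 20 log₁₀(0.16141) ≈ -15.84 dB
∠H = 0.00° − 164.84° = -164.84°

At s = jω = j40:
quadratic: (j40)² + 9·j40 + 100 = -1500 + j360 → |·| ≈ 1542.6, ∠ ≈ 166.50°
|H| = 200 / 1542.6 ≈ 0.12965
Gain = 20 log₁₀(0.12965) ≈ -17.74 dB
∠H = 0.00° − 166.50° = -166.50°

ω = 36: -15.8 dB, -164.8°; ω = 40: -17.7 dB, -166.5°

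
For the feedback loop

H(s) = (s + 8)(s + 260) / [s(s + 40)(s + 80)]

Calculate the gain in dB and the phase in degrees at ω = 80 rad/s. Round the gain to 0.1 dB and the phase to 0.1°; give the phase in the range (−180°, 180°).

At s = jω = j80:
zero (s+8): 8 + j80 → |·| = √(8²+80²) = √6464 ≈ 80.399, ∠ = arctan(80/8) ≈ 84.29°
zero (s+260): 260 + j80 → |·| = √(260²+80²) = √74000 ≈ 272.03, ∠ = arctan(80/260) ≈ 17.10°
pole (s+40): 40 + j80 → |·| = √(40²+80²) = √8000 ≈ 89.443, ∠ = arctan(80/40) ≈ 63.43°
pole (s+80): 80 + j80 → |·| = √(80²+80²) = √12800 ≈ 113.14, ∠ = arctan(80/80) ≈ 45.00°
pole at origin: |s| = 80, ∠ = 90.00° (in denominator)
|H| = 1 · 21871 / 8.0957e+05 ≈ 0.027016
Gain = 20 log₁₀(0.027016) ≈ -31.37 dB
∠H = 101.39° − 198.43° = -97.04°

-31.4 dB, -97.0°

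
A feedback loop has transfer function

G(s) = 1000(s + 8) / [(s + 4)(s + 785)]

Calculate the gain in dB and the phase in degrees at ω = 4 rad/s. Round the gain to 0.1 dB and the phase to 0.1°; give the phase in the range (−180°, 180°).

At s = jω = j4:
zero (s+8): 8 + j4 → |·| = √(8²+4²) = √80 ≈ 8.9443, ∠ = arctan(4/8) ≈ 26.57°
pole (s+4): 4 + j4 → |·| = √(4²+4²) = √32 ≈ 5.6569, ∠ = arctan(4/4) ≈ 45.00°
pole (s+785): 785 + j4 → |·| = √(785²+4²) = √616241 ≈ 785.01, ∠ = arctan(4/785) ≈ 0.29°
|G| = 1000 · 8.9443 / 4440.7 ≈ 2.0142
Gain = 20 log₁₀(2.0142) ≈ 6.08 dB
∠G = 26.57° − 45.29° = -18.72°

6.1 dB, -18.7°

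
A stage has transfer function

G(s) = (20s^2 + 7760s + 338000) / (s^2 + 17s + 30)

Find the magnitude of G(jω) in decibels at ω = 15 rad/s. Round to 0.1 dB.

Substitute s = j15:
Numerator: 20(j15)^2 + 7760(j15) + 338000 = 333500 + j116400
Denominator: (j15)^2 + 17(j15) + 30 = -195 + j255
|N| = √(333500² + 116400²) ≈ 3.5323e+05, ∠N ≈ 19.24°
|D| = √(195² + 255²) ≈ 321.01, ∠D ≈ 127.41°
|G| = 3.5323e+05 / 321.01 ≈ 1100.4
Gain = 20 log₁₀(1100.4) ≈ 60.83 dB

60.8 dB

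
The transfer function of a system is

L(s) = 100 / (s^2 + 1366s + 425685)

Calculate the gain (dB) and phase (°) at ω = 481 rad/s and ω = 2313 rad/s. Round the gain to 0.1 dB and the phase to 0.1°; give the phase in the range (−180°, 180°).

Substitute s = j481:
Numerator: 100 = 100 + j0
Denominator: (j481)^2 + 1366(j481) + 425685 = 194324 + j657046
|N| = √(100² + 0²) ≈ 100, ∠N ≈ 0.00°
|D| = √(194324² + 657046²) ≈ 6.8518e+05, ∠D ≈ 73.52°
|L| = 100 / 6.8518e+05 ≈ 0.00014595
Gain = 20 log₁₀(0.00014595) ≈ -76.72 dB
∠L = 0.00° − 73.52° = -73.52°

Substitute s = j2313:
Numerator: 100 = 100 + j0
Denominator: (j2313)^2 + 1366(j2313) + 425685 = -4924284 + j3159558
|N| = √(100² + 0²) ≈ 100, ∠N ≈ 0.00°
|D| = √(4924284² + 3159558²) ≈ 5.8508e+06, ∠D ≈ 147.31°
|L| = 100 / 5.8508e+06 ≈ 1.7092e-05
Gain = 20 log₁₀(1.7092e-05) ≈ -95.34 dB
∠L = 0.00° − 147.31° = -147.31°

ω = 481: -76.7 dB, -73.5°; ω = 2313: -95.3 dB, -147.3°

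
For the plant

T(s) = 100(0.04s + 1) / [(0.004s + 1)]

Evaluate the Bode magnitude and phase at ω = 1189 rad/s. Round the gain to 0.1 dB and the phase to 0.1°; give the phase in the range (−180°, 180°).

At ω = 1189 rad/s:
zero (1 + j1189·0.04) = 1 + j47.56 → |·| ≈ 47.571, ∠ ≈ 88.80°
pole (1 + j1189·0.004) = 1 + j4.756 → |·| ≈ 4.86, ∠ ≈ 78.13°
|T| = 100 · 47.571 / (4.86) ≈ 978.83
Gain = 20 log₁₀(978.83) ≈ 59.81 dB
∠T = (88.80°) − (78.13°) = 10.67°

59.8 dB, 10.7°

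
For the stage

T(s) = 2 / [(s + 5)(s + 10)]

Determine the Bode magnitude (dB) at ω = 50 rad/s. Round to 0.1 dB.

-62.2 dB

At s = jω = j50:
pole (s+5): 5 + j50 → |·| = √(5²+50²) = √2525 ≈ 50.249, ∠ = arctan(50/5) ≈ 84.29°
pole (s+10): 10 + j50 → |·| = √(10²+50²) = √2600 ≈ 50.99, ∠ = arctan(50/10) ≈ 78.69°
|T| = 2 / 2562.2 ≈ 0.00078058
Gain = 20 log₁₀(0.00078058) ≈ -62.15 dB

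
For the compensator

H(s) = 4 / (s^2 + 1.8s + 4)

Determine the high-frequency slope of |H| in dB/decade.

-40 dB/decade

Each pole contributes −20 dB/decade at high frequency; each zero contributes +20 dB/decade.
Net: 0 zero(s) − 2 pole(s) → -40 dB/decade.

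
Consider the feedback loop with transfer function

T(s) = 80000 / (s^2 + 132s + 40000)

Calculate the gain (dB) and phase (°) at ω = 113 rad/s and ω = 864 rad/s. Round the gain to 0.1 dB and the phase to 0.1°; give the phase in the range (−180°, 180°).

At s = jω = j113:
quadratic: (j113)² + 132·j113 + 40000 = 27231 + j14916 → |·| ≈ 31049, ∠ ≈ 28.71°
|T| = 80000 / 31049 ≈ 2.5766
Gain = 20 log₁₀(2.5766) ≈ 8.22 dB
∠T = 0.00° − 28.71° = -28.71°

At s = jω = j864:
quadratic: (j864)² + 132·j864 + 40000 = -706496 + j114048 → |·| ≈ 7.1564e+05, ∠ ≈ 170.83°
|T| = 80000 / 7.1564e+05 ≈ 0.11179
Gain = 20 log₁₀(0.11179) ≈ -19.03 dB
∠T = 0.00° − 170.83° = -170.83°

ω = 113: 8.2 dB, -28.7°; ω = 864: -19.0 dB, -170.8°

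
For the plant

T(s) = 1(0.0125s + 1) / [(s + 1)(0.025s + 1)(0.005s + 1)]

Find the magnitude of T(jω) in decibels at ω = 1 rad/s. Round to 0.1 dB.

At ω = 1 rad/s:
zero (1 + j1·0.0125) = 1 + j0.0125 → |·| ≈ 1.0001, ∠ ≈ 0.72°
pole (1 + j1·1) = 1 + j1 → |·| ≈ 1.4142, ∠ ≈ 45.00°
pole (1 + j1·0.025) = 1 + j0.025 → |·| ≈ 1.0003, ∠ ≈ 1.43°
pole (1 + j1·0.005) = 1 + j0.005 → |·| ≈ 1, ∠ ≈ 0.29°
|T| = 1 · 1.0001 / (1.4142 · 1.0003 · 1) ≈ 0.70697
Gain = 20 log₁₀(0.70697) ≈ -3.01 dB

-3.0 dB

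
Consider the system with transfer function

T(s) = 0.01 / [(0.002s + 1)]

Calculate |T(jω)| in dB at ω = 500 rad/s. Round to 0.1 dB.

At ω = 500 rad/s:
pole (1 + j500·0.002) = 1 + j1 → |·| ≈ 1.4142, ∠ ≈ 45.00°
|T| = 0.01 · 1 / (1.4142) ≈ 0.0070711
Gain = 20 log₁₀(0.0070711) ≈ -43.01 dB

-43.0 dB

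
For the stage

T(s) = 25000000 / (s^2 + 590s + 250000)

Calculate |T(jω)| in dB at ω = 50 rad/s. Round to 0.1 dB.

At s = jω = j50:
quadratic: (j50)² + 590·j50 + 250000 = 247500 + j29500 → |·| ≈ 2.4925e+05, ∠ ≈ 6.80°
|T| = 25000000 / 2.4925e+05 ≈ 100.3
Gain = 20 log₁₀(100.3) ≈ 40.03 dB

40.0 dB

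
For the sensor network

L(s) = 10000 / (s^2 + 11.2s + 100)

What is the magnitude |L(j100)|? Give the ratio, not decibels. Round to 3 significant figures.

1.00

At s = jω = j100:
quadratic: (j100)² + 11.2·j100 + 100 = -9900 + j1120 → |·| ≈ 9963.2, ∠ ≈ 173.55°
|L| = 10000 / 9963.2 ≈ 1.0037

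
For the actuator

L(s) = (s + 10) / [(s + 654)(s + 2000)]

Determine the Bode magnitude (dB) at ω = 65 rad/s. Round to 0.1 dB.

At s = jω = j65:
zero (s+10): 10 + j65 → |·| = √(10²+65²) = √4325 ≈ 65.765, ∠ = arctan(65/10) ≈ 81.25°
pole (s+654): 654 + j65 → |·| = √(654²+65²) = √431941 ≈ 657.22, ∠ = arctan(65/654) ≈ 5.68°
pole (s+2000): 2000 + j65 → |·| = √(2000²+65²) = √4004225 ≈ 2001.1, ∠ = arctan(65/2000) ≈ 1.86°
|L| = 1 · 65.765 / 1.3152e+06 ≈ 5.0004e-05
Gain = 20 log₁₀(5.0004e-05) ≈ -86.02 dB

-86.0 dB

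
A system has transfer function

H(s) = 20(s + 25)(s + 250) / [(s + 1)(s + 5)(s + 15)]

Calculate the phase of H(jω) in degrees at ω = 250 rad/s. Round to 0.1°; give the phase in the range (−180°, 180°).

-135.9°

At s = jω = j250:
zero (s+25): 25 + j250 → |·| = √(25²+250²) = √63125 ≈ 251.25, ∠ = arctan(250/25) ≈ 84.29°
zero (s+250): 250 + j250 → |·| = √(250²+250²) = √125000 ≈ 353.55, ∠ = arctan(250/250) ≈ 45.00°
pole (s+1): 1 + j250 → |·| = √(1²+250²) = √62501 ≈ 250, ∠ = arctan(250/1) ≈ 89.77°
pole (s+5): 5 + j250 → |·| = √(5²+250²) = √62525 ≈ 250.05, ∠ = arctan(250/5) ≈ 88.85°
pole (s+15): 15 + j250 → |·| = √(15²+250²) = √62725 ≈ 250.45, ∠ = arctan(250/15) ≈ 86.57°
∠H = 129.29° − 265.19° = -135.90°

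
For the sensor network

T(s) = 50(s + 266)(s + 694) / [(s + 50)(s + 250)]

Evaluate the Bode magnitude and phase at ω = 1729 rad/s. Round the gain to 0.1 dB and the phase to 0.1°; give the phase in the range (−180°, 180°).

At s = jω = j1729:
zero (s+266): 266 + j1729 → |·| = √(266²+1729²) = √3060197 ≈ 1749.3, ∠ = arctan(1729/266) ≈ 81.25°
zero (s+694): 694 + j1729 → |·| = √(694²+1729²) = √3471077 ≈ 1863.1, ∠ = arctan(1729/694) ≈ 68.13°
pole (s+50): 50 + j1729 → |·| = √(50²+1729²) = √2991941 ≈ 1729.7, ∠ = arctan(1729/50) ≈ 88.34°
pole (s+250): 250 + j1729 → |·| = √(250²+1729²) = √3051941 ≈ 1747, ∠ = arctan(1729/250) ≈ 81.77°
|T| = 50 · 3.2591e+06 / 3.0218e+06 ≈ 53.926
Gain = 20 log₁₀(53.926) ≈ 34.64 dB
∠T = 149.38° − 170.11° = -20.73°

34.6 dB, -20.7°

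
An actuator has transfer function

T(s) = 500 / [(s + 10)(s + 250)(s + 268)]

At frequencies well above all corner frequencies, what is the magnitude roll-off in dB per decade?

Each pole contributes −20 dB/decade at high frequency; each zero contributes +20 dB/decade.
Net: 0 zero(s) − 3 pole(s) → -60 dB/decade.

-60 dB/decade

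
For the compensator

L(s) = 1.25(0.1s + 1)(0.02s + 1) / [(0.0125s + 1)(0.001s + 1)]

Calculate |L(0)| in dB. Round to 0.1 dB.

1.9 dB

L(0) = 1.25 · 1 / 1 = 1.25
20 log₁₀(1.25) ≈ 1.94 dB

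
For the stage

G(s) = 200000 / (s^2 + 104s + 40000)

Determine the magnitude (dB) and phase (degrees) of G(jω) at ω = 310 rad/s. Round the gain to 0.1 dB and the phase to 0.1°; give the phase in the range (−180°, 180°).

9.8 dB, -150.1°

At s = jω = j310:
quadratic: (j310)² + 104·j310 + 40000 = -56100 + j32240 → |·| ≈ 64704, ∠ ≈ 150.11°
|G| = 200000 / 64704 ≈ 3.091
Gain = 20 log₁₀(3.091) ≈ 9.80 dB
∠G = 0.00° − 150.11° = -150.11°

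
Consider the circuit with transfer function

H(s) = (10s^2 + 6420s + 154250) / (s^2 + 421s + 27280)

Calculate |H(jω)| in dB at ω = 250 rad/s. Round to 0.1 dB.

23.6 dB

Substitute s = j250:
Numerator: 10(j250)^2 + 6420(j250) + 154250 = -470750 + j1605000
Denominator: (j250)^2 + 421(j250) + 27280 = -35220 + j105250
|N| = √(470750² + 1605000²) ≈ 1.6726e+06, ∠N ≈ 106.35°
|D| = √(35220² + 105250²) ≈ 1.1099e+05, ∠D ≈ 108.50°
|H| = 1.6726e+06 / 1.1099e+05 ≈ 15.07
Gain = 20 log₁₀(15.07) ≈ 23.56 dB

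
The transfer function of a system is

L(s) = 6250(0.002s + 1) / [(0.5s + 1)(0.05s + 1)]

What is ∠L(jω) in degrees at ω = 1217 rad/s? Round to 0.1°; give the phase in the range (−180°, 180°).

-111.3°

At ω = 1217 rad/s:
zero (1 + j1217·0.002) = 1 + j2.434 → |·| ≈ 2.6314, ∠ ≈ 67.66°
pole (1 + j1217·0.5) = 1 + j608.5 → |·| ≈ 608.5, ∠ ≈ 89.91°
pole (1 + j1217·0.05) = 1 + j60.85 → |·| ≈ 60.858, ∠ ≈ 89.06°
∠L = (67.66°) − (89.91° + 89.06°) = -111.31°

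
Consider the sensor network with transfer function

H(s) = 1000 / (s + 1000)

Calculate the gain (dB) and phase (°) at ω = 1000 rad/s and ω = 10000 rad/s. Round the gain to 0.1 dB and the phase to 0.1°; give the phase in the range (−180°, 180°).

At s = jω = j1000:
pole (s+1000): 1000 + j1000 → |·| = √(1000²+1000²) = √2000000 ≈ 1414.2, ∠ = arctan(1000/1000) ≈ 45.00°
|H| = 1000 / 1414.2 ≈ 0.70711
Gain = 20 log₁₀(0.70711) ≈ -3.01 dB
∠H = 0.00° − 45.00° = -45.00°

At s = jω = j10000:
pole (s+1000): 1000 + j10000 → |·| = √(1000²+10000²) = √101000000 ≈ 10050, ∠ = arctan(10000/1000) ≈ 84.29°
|H| = 1000 / 10050 ≈ 0.099502
Gain = 20 log₁₀(0.099502) ≈ -20.04 dB
∠H = 0.00° − 84.29° = -84.29°

ω = 1000: -3.0 dB, -45.0°; ω = 10000: -20.0 dB, -84.3°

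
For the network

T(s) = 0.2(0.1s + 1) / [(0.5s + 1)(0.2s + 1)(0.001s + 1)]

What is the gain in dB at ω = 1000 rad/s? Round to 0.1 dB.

-77.0 dB

At ω = 1000 rad/s:
zero (1 + j1000·0.1) = 1 + j100 → |·| ≈ 100, ∠ ≈ 89.43°
pole (1 + j1000·0.5) = 1 + j500 → |·| ≈ 500, ∠ ≈ 89.89°
pole (1 + j1000·0.2) = 1 + j200 → |·| ≈ 200, ∠ ≈ 89.71°
pole (1 + j1000·0.001) = 1 + j1 → |·| ≈ 1.4142, ∠ ≈ 45.00°
|T| = 0.2 · 100 / (500 · 200 · 1.4142) ≈ 0.00014142
Gain = 20 log₁₀(0.00014142) ≈ -76.99 dB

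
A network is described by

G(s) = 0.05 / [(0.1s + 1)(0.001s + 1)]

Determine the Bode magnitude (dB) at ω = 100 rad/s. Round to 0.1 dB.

At ω = 100 rad/s:
pole (1 + j100·0.1) = 1 + j10 → |·| ≈ 10.05, ∠ ≈ 84.29°
pole (1 + j100·0.001) = 1 + j0.1 → |·| ≈ 1.005, ∠ ≈ 5.71°
|G| = 0.05 · 1 / (10.05 · 1.005) ≈ 0.0049504
Gain = 20 log₁₀(0.0049504) ≈ -46.11 dB

-46.1 dB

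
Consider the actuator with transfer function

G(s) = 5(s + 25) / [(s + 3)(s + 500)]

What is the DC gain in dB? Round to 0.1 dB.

G(0) = 5·25 / (3·500) ≈ 0.083333
20 log₁₀(0.083333) ≈ -21.58 dB

-21.6 dB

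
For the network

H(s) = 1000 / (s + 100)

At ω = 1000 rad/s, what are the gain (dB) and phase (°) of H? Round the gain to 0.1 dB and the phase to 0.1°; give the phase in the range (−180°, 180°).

-0.0 dB, -84.3°

At s = jω = j1000:
pole (s+100): 100 + j1000 → |·| = √(100²+1000²) = √1010000 ≈ 1005, ∠ = arctan(1000/100) ≈ 84.29°
|H| = 1000 / 1005 ≈ 0.99502
Gain = 20 log₁₀(0.99502) ≈ -0.04 dB
∠H = 0.00° − 84.29° = -84.29°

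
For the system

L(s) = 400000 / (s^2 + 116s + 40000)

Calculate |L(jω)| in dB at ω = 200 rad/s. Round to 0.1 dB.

At s = jω = j200:
quadratic: (j200)² + 116·j200 + 40000 = 0 + j23200 → |·| ≈ 23200, ∠ ≈ 90.00°
|L| = 400000 / 23200 ≈ 17.241
Gain = 20 log₁₀(17.241) ≈ 24.73 dB

24.7 dB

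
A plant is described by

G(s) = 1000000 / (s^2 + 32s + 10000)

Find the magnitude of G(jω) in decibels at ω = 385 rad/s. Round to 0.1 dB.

17.2 dB

At s = jω = j385:
quadratic: (j385)² + 32·j385 + 10000 = -138225 + j12320 → |·| ≈ 1.3877e+05, ∠ ≈ 174.91°
|G| = 1000000 / 1.3877e+05 ≈ 7.2062
Gain = 20 log₁₀(7.2062) ≈ 17.15 dB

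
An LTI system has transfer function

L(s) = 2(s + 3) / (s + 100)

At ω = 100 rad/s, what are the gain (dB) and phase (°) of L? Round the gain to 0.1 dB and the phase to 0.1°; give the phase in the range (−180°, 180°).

At s = jω = j100:
zero (s+3): 3 + j100 → |·| = √(3²+100²) = √10009 ≈ 100.04, ∠ = arctan(100/3) ≈ 88.28°
pole (s+100): 100 + j100 → |·| = √(100²+100²) = √20000 ≈ 141.42, ∠ = arctan(100/100) ≈ 45.00°
|L| = 2 · 100.04 / 141.42 ≈ 1.4148
Gain = 20 log₁₀(1.4148) ≈ 3.01 dB
∠L = 88.28° − 45.00° = 43.28°

3.0 dB, 43.3°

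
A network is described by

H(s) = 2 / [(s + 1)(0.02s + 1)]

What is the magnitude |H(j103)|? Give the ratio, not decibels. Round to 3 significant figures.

At ω = 103 rad/s:
pole (1 + j103·1) = 1 + j103 → |·| ≈ 103, ∠ ≈ 89.44°
pole (1 + j103·0.02) = 1 + j2.06 → |·| ≈ 2.2899, ∠ ≈ 64.11°
|H| = 2 · 1 / (103 · 2.2899) ≈ 0.0084796

0.00848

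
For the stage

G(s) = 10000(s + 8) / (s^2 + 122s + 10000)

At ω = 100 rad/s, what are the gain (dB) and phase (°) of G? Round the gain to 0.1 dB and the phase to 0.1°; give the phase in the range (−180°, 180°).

At s = jω = j100:
zero (s+8): 8 + j100 → |·| = √(8²+100²) = √10064 ≈ 100.32, ∠ = arctan(100/8) ≈ 85.43°
quadratic: (j100)² + 122·j100 + 10000 = 0 + j12200 → |·| ≈ 12200, ∠ ≈ 90.00°
|G| = 10000 · 100.32 / 12200 ≈ 82.23
Gain = 20 log₁₀(82.23) ≈ 38.30 dB
∠G = 85.43° − 90.00° = -4.57°

38.3 dB, -4.6°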